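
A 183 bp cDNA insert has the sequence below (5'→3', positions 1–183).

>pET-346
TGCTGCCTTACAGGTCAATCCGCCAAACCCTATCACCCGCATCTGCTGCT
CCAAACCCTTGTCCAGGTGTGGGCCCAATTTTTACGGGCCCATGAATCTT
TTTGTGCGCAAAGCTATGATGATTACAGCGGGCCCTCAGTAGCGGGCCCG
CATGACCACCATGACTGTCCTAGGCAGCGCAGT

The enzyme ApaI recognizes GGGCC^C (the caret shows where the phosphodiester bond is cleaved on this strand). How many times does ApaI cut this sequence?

GGGCCC occurs starting at positions 71, 86, 130, 144.
ApaI cuts at 4 sites.

4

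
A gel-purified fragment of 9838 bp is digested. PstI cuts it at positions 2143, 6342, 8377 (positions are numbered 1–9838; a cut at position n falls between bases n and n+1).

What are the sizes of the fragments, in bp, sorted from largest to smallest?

4199, 2143, 2035, 1461 bp

Linear molecule, 3 cuts → 4 fragments:
  2143 − 0 = 2143 bp
  6342 − 2143 = 4199 bp
  8377 − 6342 = 2035 bp
  9838 − 8377 = 1461 bp
Sorted largest to smallest: 4199, 2143, 2035, 1461 bp.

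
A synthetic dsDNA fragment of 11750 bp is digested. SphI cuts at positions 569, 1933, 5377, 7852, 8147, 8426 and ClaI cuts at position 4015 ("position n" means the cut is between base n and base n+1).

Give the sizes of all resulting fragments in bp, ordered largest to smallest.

3324, 2475, 2082, 1364, 1362, 569, 295, 279 bp

Combined cut positions (sorted): 569, 1933, 4015, 5377, 7852, 8147, 8426.
Linear molecule, 7 cuts → 8 fragments:
  569 − 0 = 569 bp
  1933 − 569 = 1364 bp
  4015 − 1933 = 2082 bp
  5377 − 4015 = 1362 bp
  7852 − 5377 = 2475 bp
  8147 − 7852 = 295 bp
  8426 − 8147 = 279 bp
  11750 − 8426 = 3324 bp
Sorted largest to smallest: 3324, 2475, 2082, 1364, 1362, 569, 295, 279 bp.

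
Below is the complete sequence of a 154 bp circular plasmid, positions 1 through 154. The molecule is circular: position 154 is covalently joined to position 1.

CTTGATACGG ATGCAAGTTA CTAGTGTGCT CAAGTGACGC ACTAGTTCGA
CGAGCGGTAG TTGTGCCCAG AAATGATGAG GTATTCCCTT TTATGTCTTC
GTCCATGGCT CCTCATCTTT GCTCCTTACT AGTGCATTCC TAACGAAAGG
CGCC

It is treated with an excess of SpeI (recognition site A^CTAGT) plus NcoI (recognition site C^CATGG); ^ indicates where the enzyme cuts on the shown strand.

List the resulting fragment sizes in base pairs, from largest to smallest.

SpeI sites (ACTAGT) start at positions 20, 41, 128.
SpeI cuts after the first base of each site, so after positions 20, 41, 128.
The NcoI site (CCATGG) starts at position 103.
NcoI cuts after the first base of each site, so after position 103.
Combined cut positions: 20, 41, 103, 128.
Circular molecule, 4 cuts → 4 fragments:
  21–41 → 21 bp
  42–103 → 62 bp
  104–128 → 25 bp
  129–154 then 1–20 → 26 + 20 = 46 bp
Sorted largest to smallest: 62, 46, 25, 21 bp.

62, 46, 25, 21 bp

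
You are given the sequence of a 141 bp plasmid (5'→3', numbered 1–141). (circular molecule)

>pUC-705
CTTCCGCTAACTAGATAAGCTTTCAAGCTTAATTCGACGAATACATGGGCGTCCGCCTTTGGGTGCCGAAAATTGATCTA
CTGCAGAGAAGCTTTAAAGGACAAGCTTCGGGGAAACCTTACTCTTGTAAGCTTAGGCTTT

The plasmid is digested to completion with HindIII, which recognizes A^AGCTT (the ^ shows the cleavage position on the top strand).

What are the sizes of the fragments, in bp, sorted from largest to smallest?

64, 29, 26, 14, 8 bp

HindIII sites (AAGCTT) start at positions 17, 25, 89, 103, 129.
HindIII cuts after the first base of each site, so after positions 17, 25, 89, 103, 129.
Circular molecule, 5 cuts → 5 fragments:
  18–25 → 8 bp
  26–89 → 64 bp
  90–103 → 14 bp
  104–129 → 26 bp
  130–141 then 1–17 → 12 + 17 = 29 bp
Sorted largest to smallest: 64, 29, 26, 14, 8 bp.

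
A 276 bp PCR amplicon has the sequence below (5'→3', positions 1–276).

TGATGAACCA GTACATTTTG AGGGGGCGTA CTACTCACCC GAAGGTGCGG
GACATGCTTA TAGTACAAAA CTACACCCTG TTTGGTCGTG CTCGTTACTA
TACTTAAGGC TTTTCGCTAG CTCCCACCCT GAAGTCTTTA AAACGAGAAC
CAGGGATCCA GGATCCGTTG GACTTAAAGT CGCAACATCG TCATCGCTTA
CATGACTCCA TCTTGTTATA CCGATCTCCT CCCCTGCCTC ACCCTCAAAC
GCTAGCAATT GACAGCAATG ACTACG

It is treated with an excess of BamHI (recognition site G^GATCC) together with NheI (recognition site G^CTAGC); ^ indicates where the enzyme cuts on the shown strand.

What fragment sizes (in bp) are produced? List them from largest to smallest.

BamHI sites (GGATCC) start at positions 154, 161.
BamHI cuts after the first base of each site, so after positions 154, 161.
NheI sites (GCTAGC) start at positions 116, 251.
NheI cuts after the first base of each site, so after positions 116, 251.
Combined cut positions: 116, 154, 161, 251.
Linear molecule, 4 cuts → 5 fragments:
  1–116 → 116 bp
  117–154 → 38 bp
  155–161 → 7 bp
  162–251 → 90 bp
  252–276 → 25 bp
Sorted largest to smallest: 116, 90, 38, 25, 7 bp.

116, 90, 38, 25, 7 bp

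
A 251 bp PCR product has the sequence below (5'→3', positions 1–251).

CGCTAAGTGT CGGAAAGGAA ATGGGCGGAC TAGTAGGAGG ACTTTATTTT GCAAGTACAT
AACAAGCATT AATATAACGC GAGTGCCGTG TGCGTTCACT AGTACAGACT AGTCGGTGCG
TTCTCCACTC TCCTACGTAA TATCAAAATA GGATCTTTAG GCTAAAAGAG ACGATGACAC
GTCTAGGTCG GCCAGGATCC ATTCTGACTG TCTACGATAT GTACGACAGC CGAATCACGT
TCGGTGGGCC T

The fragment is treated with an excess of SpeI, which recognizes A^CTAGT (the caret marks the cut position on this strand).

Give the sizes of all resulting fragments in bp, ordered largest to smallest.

SpeI sites (ACTAGT) start at positions 29, 98, 108.
SpeI cuts after the first base of each site, so after positions 29, 98, 108.
Linear molecule, 3 cuts → 4 fragments:
  1–29 → 29 bp
  30–98 → 69 bp
  99–108 → 10 bp
  109–251 → 143 bp
Sorted largest to smallest: 143, 69, 29, 10 bp.

143, 69, 29, 10 bp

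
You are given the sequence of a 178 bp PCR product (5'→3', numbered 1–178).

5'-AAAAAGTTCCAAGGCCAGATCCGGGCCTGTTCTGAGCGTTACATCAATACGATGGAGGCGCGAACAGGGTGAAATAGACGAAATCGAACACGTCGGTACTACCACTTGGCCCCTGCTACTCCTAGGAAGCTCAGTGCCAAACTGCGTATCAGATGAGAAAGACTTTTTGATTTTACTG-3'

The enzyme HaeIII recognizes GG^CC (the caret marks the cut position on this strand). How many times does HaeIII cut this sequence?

3

GGCC occurs starting at positions 13, 24, 108.
HaeIII cuts at 3 sites.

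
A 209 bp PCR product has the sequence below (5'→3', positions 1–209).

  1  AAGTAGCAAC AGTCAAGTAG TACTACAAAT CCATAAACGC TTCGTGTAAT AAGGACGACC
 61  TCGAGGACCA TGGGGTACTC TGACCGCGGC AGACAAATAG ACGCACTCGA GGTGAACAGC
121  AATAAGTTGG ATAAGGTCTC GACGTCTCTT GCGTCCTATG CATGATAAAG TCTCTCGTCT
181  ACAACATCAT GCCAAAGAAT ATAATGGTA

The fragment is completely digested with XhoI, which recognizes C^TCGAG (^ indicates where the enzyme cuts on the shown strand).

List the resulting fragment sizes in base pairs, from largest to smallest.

XhoI sites (CTCGAG) start at positions 60, 106.
XhoI cuts after the first base of each site, so after positions 60, 106.
Linear molecule, 2 cuts → 3 fragments:
  1–60 → 60 bp
  61–106 → 46 bp
  107–209 → 103 bp
Sorted largest to smallest: 103, 60, 46 bp.

103, 60, 46 bp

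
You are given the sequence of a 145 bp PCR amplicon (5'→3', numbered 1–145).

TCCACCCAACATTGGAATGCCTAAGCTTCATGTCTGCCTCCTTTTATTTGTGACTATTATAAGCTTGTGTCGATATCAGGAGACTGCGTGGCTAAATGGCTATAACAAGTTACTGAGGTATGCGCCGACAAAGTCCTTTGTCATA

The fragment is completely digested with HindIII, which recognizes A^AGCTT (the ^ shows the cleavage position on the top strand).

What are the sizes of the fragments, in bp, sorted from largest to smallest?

84, 38, 23 bp

HindIII sites (AAGCTT) start at positions 23, 61.
HindIII cuts after the first base of each site, so after positions 23, 61.
Linear molecule, 2 cuts → 3 fragments:
  1–23 → 23 bp
  24–61 → 38 bp
  62–145 → 84 bp
Sorted largest to smallest: 84, 38, 23 bp.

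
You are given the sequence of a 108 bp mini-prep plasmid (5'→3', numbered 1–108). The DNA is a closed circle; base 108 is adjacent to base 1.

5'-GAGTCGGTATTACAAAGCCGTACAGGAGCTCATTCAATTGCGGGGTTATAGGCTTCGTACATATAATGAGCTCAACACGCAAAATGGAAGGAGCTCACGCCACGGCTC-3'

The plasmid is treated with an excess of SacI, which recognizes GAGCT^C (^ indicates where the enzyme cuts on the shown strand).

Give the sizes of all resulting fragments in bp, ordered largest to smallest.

43, 42, 23 bp

SacI sites (GAGCTC) start at positions 26, 68, 91.
SacI cuts after base 5 of each site (before the last base), so after positions 30, 72, 95.
Circular molecule, 3 cuts → 3 fragments:
  31–72 → 42 bp
  73–95 → 23 bp
  96–108 then 1–30 → 13 + 30 = 43 bp
Sorted largest to smallest: 43, 42, 23 bp.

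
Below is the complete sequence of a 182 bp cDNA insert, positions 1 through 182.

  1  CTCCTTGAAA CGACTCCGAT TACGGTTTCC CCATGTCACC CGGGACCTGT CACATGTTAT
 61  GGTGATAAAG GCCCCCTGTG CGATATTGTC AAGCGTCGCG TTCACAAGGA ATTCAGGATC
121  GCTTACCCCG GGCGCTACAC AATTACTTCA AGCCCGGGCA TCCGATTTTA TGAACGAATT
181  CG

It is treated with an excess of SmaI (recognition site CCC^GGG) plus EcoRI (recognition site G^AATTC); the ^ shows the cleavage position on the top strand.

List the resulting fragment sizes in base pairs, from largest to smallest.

SmaI sites (CCCGGG) start at positions 39, 127, 153.
SmaI cuts after base 3 of each site, so after positions 41, 129, 155.
EcoRI sites (GAATTC) start at positions 109, 176.
EcoRI cuts after the first base of each site, so after positions 109, 176.
Combined cut positions: 41, 109, 129, 155, 176.
Linear molecule, 5 cuts → 6 fragments:
  1–41 → 41 bp
  42–109 → 68 bp
  110–129 → 20 bp
  130–155 → 26 bp
  156–176 → 21 bp
  177–182 → 6 bp
Sorted largest to smallest: 68, 41, 26, 21, 20, 6 bp.

68, 41, 26, 21, 20, 6 bp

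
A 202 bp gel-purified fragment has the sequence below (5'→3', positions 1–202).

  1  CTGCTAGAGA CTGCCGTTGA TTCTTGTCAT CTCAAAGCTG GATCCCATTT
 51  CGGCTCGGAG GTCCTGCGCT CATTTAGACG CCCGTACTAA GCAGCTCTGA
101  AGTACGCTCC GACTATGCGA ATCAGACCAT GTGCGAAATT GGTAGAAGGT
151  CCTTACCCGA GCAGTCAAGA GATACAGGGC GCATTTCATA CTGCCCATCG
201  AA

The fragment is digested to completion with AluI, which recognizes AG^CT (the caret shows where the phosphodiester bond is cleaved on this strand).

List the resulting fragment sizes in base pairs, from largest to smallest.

AluI sites (AGCT) start at positions 36, 93.
AluI cuts after base 2 of each site, so after positions 37, 94.
Linear molecule, 2 cuts → 3 fragments:
  1–37 → 37 bp
  38–94 → 57 bp
  95–202 → 108 bp
Sorted largest to smallest: 108, 57, 37 bp.

108, 57, 37 bp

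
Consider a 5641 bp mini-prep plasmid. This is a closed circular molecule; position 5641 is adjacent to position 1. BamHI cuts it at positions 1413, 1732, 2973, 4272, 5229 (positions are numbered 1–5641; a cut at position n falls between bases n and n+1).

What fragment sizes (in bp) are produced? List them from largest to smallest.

1825, 1299, 1241, 957, 319 bp

Circular molecule, 5 cuts → 5 fragments:
  1732 − 1413 = 319 bp
  2973 − 1732 = 1241 bp
  4272 − 2973 = 1299 bp
  5229 − 4272 = 957 bp
  wrap: 5641 − 5229 + 1413 = 1825 bp
Sorted largest to smallest: 1825, 1299, 1241, 957, 319 bp.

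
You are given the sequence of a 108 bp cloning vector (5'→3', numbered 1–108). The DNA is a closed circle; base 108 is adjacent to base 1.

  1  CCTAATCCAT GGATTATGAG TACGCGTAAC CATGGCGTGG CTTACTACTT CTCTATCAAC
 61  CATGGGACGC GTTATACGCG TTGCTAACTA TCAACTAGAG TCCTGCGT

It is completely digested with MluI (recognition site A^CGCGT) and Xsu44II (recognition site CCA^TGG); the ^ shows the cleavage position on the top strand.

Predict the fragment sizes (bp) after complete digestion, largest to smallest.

41, 30, 13, 10, 9, 5 bp

MluI sites (ACGCGT) start at positions 22, 67, 76.
MluI cuts after the first base of each site, so after positions 22, 67, 76.
Xsu44II sites (CCATGG) start at positions 7, 30, 60.
Xsu44II cuts after base 3 of each site, so after positions 9, 32, 62.
Combined cut positions: 9, 22, 32, 62, 67, 76.
Circular molecule, 6 cuts → 6 fragments:
  10–22 → 13 bp
  23–32 → 10 bp
  33–62 → 30 bp
  63–67 → 5 bp
  68–76 → 9 bp
  77–108 then 1–9 → 32 + 9 = 41 bp
Sorted largest to smallest: 41, 30, 13, 10, 9, 5 bp.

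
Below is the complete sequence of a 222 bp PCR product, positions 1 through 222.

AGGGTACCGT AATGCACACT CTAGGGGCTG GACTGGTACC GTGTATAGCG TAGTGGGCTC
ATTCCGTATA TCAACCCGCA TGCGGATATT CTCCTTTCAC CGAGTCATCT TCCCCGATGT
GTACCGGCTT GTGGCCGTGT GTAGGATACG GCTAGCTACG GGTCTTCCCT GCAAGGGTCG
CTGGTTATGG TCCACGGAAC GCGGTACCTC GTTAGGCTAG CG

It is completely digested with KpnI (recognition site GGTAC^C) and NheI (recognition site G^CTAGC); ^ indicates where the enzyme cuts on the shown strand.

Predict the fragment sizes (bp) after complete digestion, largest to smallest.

KpnI sites (GGTACC) start at positions 3, 35, 203.
KpnI cuts after base 5 of each site (before the last base), so after positions 7, 39, 207.
NheI sites (GCTAGC) start at positions 151, 216.
NheI cuts after the first base of each site, so after positions 151, 216.
Combined cut positions: 7, 39, 151, 207, 216.
Linear molecule, 5 cuts → 6 fragments:
  1–7 → 7 bp
  8–39 → 32 bp
  40–151 → 112 bp
  152–207 → 56 bp
  208–216 → 9 bp
  217–222 → 6 bp
Sorted largest to smallest: 112, 56, 32, 9, 7, 6 bp.

112, 56, 32, 9, 7, 6 bp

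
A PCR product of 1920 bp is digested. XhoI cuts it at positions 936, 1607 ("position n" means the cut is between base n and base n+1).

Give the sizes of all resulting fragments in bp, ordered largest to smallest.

936, 671, 313 bp

Linear molecule, 2 cuts → 3 fragments:
  936 − 0 = 936 bp
  1607 − 936 = 671 bp
  1920 − 1607 = 313 bp
Sorted largest to smallest: 936, 671, 313 bp.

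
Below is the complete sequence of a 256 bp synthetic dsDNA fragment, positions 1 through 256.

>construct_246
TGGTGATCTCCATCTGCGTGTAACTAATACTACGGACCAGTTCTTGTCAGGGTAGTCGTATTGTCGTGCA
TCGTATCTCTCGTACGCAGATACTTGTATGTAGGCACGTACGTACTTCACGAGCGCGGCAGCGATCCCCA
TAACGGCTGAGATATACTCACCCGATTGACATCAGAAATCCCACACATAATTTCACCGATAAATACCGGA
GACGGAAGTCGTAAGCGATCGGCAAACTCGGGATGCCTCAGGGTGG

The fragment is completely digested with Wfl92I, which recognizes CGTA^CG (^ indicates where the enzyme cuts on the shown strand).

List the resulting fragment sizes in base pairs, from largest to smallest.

146, 84, 26 bp

Wfl92I sites (CGTACG) start at positions 81, 107.
Wfl92I cuts after base 4 of each site, so after positions 84, 110.
Linear molecule, 2 cuts → 3 fragments:
  1–84 → 84 bp
  85–110 → 26 bp
  111–256 → 146 bp
Sorted largest to smallest: 146, 84, 26 bp.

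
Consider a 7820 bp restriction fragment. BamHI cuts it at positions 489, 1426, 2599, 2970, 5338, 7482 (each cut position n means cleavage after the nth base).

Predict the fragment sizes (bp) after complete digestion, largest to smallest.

Linear molecule, 6 cuts → 7 fragments:
  489 − 0 = 489 bp
  1426 − 489 = 937 bp
  2599 − 1426 = 1173 bp
  2970 − 2599 = 371 bp
  5338 − 2970 = 2368 bp
  7482 − 5338 = 2144 bp
  7820 − 7482 = 338 bp
Sorted largest to smallest: 2368, 2144, 1173, 937, 489, 371, 338 bp.

2368, 2144, 1173, 937, 489, 371, 338 bp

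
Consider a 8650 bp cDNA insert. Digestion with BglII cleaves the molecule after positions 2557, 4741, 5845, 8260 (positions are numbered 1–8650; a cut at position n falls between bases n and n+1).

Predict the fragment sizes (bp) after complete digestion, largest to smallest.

Linear molecule, 4 cuts → 5 fragments:
  2557 − 0 = 2557 bp
  4741 − 2557 = 2184 bp
  5845 − 4741 = 1104 bp
  8260 − 5845 = 2415 bp
  8650 − 8260 = 390 bp
Sorted largest to smallest: 2557, 2415, 2184, 1104, 390 bp.

2557, 2415, 2184, 1104, 390 bp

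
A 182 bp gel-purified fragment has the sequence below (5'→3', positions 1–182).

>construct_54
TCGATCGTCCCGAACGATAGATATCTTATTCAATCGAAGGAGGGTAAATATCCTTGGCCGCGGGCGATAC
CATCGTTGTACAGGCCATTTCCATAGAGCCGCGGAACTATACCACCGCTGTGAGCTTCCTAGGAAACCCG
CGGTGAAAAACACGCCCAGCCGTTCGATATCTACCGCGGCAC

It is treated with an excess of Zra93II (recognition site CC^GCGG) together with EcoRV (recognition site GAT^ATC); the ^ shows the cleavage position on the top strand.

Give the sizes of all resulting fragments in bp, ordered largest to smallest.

41, 39, 37, 29, 22, 7, 7 bp

Zra93II sites (CCGCGG) start at positions 58, 99, 138, 174.
Zra93II cuts after base 2 of each site, so after positions 59, 100, 139, 175.
EcoRV sites (GATATC) start at positions 20, 166.
EcoRV cuts after base 3 of each site, so after positions 22, 168.
Combined cut positions: 22, 59, 100, 139, 168, 175.
Linear molecule, 6 cuts → 7 fragments:
  1–22 → 22 bp
  23–59 → 37 bp
  60–100 → 41 bp
  101–139 → 39 bp
  140–168 → 29 bp
  169–175 → 7 bp
  176–182 → 7 bp
Sorted largest to smallest: 41, 39, 37, 29, 22, 7, 7 bp.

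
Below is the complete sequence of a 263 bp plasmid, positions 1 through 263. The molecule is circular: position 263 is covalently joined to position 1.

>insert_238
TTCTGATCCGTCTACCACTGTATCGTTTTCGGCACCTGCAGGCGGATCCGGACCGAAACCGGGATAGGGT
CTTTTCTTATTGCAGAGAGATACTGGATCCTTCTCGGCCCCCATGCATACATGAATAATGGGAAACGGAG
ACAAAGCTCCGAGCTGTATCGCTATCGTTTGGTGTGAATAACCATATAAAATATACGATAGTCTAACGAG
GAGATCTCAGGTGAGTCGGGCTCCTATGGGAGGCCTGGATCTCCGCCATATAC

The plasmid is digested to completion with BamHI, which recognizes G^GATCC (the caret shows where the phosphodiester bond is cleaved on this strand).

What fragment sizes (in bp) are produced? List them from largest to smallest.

BamHI sites (GGATCC) start at positions 44, 95.
BamHI cuts after the first base of each site, so after positions 44, 95.
Circular molecule, 2 cuts → 2 fragments:
  45–95 → 51 bp
  96–263 then 1–44 → 168 + 44 = 212 bp
Sorted largest to smallest: 212, 51 bp.

212, 51 bp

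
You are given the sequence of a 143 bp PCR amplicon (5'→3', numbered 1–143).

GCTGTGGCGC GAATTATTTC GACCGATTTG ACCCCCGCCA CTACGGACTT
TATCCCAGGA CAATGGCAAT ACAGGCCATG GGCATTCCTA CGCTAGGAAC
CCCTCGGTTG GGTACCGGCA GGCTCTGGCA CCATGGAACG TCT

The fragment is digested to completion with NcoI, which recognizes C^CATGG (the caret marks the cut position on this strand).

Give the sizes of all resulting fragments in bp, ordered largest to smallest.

76, 55, 12 bp

NcoI sites (CCATGG) start at positions 76, 131.
NcoI cuts after the first base of each site, so after positions 76, 131.
Linear molecule, 2 cuts → 3 fragments:
  1–76 → 76 bp
  77–131 → 55 bp
  132–143 → 12 bp
Sorted largest to smallest: 76, 55, 12 bp.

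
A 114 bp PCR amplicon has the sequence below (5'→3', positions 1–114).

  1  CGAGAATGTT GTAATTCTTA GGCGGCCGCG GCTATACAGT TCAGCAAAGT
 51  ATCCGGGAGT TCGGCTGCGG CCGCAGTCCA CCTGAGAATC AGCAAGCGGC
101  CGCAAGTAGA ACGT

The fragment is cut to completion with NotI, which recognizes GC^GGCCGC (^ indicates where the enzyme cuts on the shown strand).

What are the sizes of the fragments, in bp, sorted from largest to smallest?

NotI sites (GCGGCCGC) start at positions 22, 67, 96.
NotI cuts after base 2 of each site, so after positions 23, 68, 97.
Linear molecule, 3 cuts → 4 fragments:
  1–23 → 23 bp
  24–68 → 45 bp
  69–97 → 29 bp
  98–114 → 17 bp
Sorted largest to smallest: 45, 29, 23, 17 bp.

45, 29, 23, 17 bp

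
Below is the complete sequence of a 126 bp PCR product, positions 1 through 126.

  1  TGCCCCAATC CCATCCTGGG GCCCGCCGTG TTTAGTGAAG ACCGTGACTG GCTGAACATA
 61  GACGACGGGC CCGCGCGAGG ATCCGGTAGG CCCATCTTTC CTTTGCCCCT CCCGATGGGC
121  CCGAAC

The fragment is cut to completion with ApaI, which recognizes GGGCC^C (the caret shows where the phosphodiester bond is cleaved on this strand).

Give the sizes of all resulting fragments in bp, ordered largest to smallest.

ApaI sites (GGGCCC) start at positions 19, 67, 117.
ApaI cuts after base 5 of each site (before the last base), so after positions 23, 71, 121.
Linear molecule, 3 cuts → 4 fragments:
  1–23 → 23 bp
  24–71 → 48 bp
  72–121 → 50 bp
  122–126 → 5 bp
Sorted largest to smallest: 50, 48, 23, 5 bp.

50, 48, 23, 5 bp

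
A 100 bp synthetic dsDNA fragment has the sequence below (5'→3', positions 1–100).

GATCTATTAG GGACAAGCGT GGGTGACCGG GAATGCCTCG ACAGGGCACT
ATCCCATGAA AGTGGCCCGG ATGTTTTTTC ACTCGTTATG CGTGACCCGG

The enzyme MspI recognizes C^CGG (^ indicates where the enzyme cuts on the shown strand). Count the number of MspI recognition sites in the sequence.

CCGG occurs starting at positions 27, 67, 97.
MspI cuts at 3 sites.

3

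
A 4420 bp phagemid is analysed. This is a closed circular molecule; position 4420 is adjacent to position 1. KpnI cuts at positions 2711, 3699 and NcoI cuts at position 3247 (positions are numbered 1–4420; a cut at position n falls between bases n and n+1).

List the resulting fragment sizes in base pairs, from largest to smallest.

3432, 536, 452 bp

Combined cut positions (sorted): 2711, 3247, 3699.
Circular molecule, 3 cuts → 3 fragments:
  3247 − 2711 = 536 bp
  3699 − 3247 = 452 bp
  wrap: 4420 − 3699 + 2711 = 3432 bp
Sorted largest to smallest: 3432, 536, 452 bp.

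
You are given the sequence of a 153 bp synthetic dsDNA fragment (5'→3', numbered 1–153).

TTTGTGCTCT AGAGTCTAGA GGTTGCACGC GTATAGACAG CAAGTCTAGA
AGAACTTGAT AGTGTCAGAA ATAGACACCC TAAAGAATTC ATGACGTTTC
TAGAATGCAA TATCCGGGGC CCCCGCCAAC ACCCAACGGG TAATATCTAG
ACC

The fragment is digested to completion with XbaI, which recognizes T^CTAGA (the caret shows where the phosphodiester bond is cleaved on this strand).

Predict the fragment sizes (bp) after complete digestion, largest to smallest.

XbaI sites (TCTAGA) start at positions 8, 15, 45, 99, 146.
XbaI cuts after the first base of each site, so after positions 8, 15, 45, 99, 146.
Linear molecule, 5 cuts → 6 fragments:
  1–8 → 8 bp
  9–15 → 7 bp
  16–45 → 30 bp
  46–99 → 54 bp
  100–146 → 47 bp
  147–153 → 7 bp
Sorted largest to smallest: 54, 47, 30, 8, 7, 7 bp.

54, 47, 30, 8, 7, 7 bp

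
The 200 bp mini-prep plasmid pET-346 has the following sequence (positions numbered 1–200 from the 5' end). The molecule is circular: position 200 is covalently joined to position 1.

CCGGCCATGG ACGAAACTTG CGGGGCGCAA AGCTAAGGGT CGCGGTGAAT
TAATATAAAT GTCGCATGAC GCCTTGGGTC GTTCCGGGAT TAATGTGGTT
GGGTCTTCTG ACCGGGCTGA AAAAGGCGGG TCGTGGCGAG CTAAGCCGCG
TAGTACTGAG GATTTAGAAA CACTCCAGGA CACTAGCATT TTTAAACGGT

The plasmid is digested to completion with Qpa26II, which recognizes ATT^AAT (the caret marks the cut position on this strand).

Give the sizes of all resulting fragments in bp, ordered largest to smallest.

Qpa26II sites (ATTAAT) start at positions 49, 89.
Qpa26II cuts after base 3 of each site, so after positions 51, 91.
Circular molecule, 2 cuts → 2 fragments:
  52–91 → 40 bp
  92–200 then 1–51 → 109 + 51 = 160 bp
Sorted largest to smallest: 160, 40 bp.

160, 40 bp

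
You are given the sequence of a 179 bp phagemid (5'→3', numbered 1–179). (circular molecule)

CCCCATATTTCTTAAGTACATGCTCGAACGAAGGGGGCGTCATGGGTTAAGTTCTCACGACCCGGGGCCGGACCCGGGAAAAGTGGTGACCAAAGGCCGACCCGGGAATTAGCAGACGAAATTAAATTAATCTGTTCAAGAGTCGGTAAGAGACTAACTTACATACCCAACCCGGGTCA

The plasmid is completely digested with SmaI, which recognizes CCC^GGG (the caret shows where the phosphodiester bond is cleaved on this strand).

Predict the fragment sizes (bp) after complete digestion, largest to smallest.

70, 69, 28, 12 bp

SmaI sites (CCCGGG) start at positions 61, 73, 101, 171.
SmaI cuts after base 3 of each site, so after positions 63, 75, 103, 173.
Circular molecule, 4 cuts → 4 fragments:
  64–75 → 12 bp
  76–103 → 28 bp
  104–173 → 70 bp
  174–179 then 1–63 → 6 + 63 = 69 bp
Sorted largest to smallest: 70, 69, 28, 12 bp.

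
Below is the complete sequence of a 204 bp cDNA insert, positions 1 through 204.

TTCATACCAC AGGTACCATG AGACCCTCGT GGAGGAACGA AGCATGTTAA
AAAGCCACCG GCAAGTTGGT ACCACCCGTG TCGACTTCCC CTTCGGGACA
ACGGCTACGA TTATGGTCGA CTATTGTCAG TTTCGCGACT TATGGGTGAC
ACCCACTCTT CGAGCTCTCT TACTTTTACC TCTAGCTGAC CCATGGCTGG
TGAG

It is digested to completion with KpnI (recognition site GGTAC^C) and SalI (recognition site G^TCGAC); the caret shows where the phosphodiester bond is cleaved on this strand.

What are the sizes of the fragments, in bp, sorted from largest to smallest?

KpnI sites (GGTACC) start at positions 12, 68.
KpnI cuts after base 5 of each site (before the last base), so after positions 16, 72.
SalI sites (GTCGAC) start at positions 80, 116.
SalI cuts after the first base of each site, so after positions 80, 116.
Combined cut positions: 16, 72, 80, 116.
Linear molecule, 4 cuts → 5 fragments:
  1–16 → 16 bp
  17–72 → 56 bp
  73–80 → 8 bp
  81–116 → 36 bp
  117–204 → 88 bp
Sorted largest to smallest: 88, 56, 36, 16, 8 bp.

88, 56, 36, 16, 8 bp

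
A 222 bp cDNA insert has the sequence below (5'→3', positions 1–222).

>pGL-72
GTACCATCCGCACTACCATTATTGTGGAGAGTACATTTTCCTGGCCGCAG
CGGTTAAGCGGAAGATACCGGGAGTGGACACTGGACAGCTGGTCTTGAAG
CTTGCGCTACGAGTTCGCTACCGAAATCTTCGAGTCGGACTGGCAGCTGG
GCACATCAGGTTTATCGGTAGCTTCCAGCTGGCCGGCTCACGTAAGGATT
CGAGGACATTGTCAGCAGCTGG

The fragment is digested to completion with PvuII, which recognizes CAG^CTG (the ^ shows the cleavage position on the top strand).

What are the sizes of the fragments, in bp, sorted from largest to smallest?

88, 58, 40, 32, 4 bp

PvuII sites (CAGCTG) start at positions 86, 144, 176, 216.
PvuII cuts after base 3 of each site, so after positions 88, 146, 178, 218.
Linear molecule, 4 cuts → 5 fragments:
  1–88 → 88 bp
  89–146 → 58 bp
  147–178 → 32 bp
  179–218 → 40 bp
  219–222 → 4 bp
Sorted largest to smallest: 88, 58, 40, 32, 4 bp.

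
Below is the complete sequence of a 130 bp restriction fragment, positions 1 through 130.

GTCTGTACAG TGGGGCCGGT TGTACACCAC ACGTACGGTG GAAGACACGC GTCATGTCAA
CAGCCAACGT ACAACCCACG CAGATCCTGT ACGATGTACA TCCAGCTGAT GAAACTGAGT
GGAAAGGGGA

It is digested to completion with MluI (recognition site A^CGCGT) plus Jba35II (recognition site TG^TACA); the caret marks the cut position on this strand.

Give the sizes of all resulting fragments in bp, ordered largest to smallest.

The MluI site (ACGCGT) starts at position 47.
MluI cuts after the first base of each site, so after position 47.
Jba35II sites (TGTACA) start at positions 4, 21, 95.
Jba35II cuts after base 2 of each site, so after positions 5, 22, 96.
Combined cut positions: 5, 22, 47, 96.
Linear molecule, 4 cuts → 5 fragments:
  1–5 → 5 bp
  6–22 → 17 bp
  23–47 → 25 bp
  48–96 → 49 bp
  97–130 → 34 bp
Sorted largest to smallest: 49, 34, 25, 17, 5 bp.

49, 34, 25, 17, 5 bp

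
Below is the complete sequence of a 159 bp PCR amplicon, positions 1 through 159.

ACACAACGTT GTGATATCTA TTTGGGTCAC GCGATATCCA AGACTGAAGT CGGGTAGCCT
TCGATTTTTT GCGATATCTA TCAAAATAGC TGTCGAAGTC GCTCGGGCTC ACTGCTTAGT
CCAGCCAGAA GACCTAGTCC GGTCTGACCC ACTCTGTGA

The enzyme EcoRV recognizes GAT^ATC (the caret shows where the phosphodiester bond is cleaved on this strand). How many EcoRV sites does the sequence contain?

3

GATATC occurs starting at positions 13, 33, 73.
EcoRV cuts at 3 sites.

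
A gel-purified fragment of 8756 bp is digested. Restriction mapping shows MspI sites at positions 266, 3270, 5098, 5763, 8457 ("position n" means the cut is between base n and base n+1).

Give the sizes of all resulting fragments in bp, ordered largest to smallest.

Linear molecule, 5 cuts → 6 fragments:
  266 − 0 = 266 bp
  3270 − 266 = 3004 bp
  5098 − 3270 = 1828 bp
  5763 − 5098 = 665 bp
  8457 − 5763 = 2694 bp
  8756 − 8457 = 299 bp
Sorted largest to smallest: 3004, 2694, 1828, 665, 299, 266 bp.

3004, 2694, 1828, 665, 299, 266 bp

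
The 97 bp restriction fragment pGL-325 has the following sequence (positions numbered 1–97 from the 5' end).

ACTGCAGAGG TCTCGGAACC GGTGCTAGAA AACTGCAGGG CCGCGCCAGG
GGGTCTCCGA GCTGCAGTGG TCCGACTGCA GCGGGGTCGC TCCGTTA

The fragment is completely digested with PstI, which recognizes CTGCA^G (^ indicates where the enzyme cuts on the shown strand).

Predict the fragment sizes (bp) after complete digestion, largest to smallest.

PstI sites (CTGCAG) start at positions 2, 33, 62, 76.
PstI cuts after base 5 of each site (before the last base), so after positions 6, 37, 66, 80.
Linear molecule, 4 cuts → 5 fragments:
  1–6 → 6 bp
  7–37 → 31 bp
  38–66 → 29 bp
  67–80 → 14 bp
  81–97 → 17 bp
Sorted largest to smallest: 31, 29, 17, 14, 6 bp.

31, 29, 17, 14, 6 bp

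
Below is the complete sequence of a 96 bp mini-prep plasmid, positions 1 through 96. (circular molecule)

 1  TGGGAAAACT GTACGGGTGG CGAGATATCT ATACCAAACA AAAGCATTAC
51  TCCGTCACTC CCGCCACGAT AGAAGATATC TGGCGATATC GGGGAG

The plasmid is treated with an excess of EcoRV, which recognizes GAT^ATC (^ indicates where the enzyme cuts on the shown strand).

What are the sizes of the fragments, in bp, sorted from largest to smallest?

51, 35, 10 bp

EcoRV sites (GATATC) start at positions 24, 75, 85.
EcoRV cuts after base 3 of each site, so after positions 26, 77, 87.
Circular molecule, 3 cuts → 3 fragments:
  27–77 → 51 bp
  78–87 → 10 bp
  88–96 then 1–26 → 9 + 26 = 35 bp
Sorted largest to smallest: 51, 35, 10 bp.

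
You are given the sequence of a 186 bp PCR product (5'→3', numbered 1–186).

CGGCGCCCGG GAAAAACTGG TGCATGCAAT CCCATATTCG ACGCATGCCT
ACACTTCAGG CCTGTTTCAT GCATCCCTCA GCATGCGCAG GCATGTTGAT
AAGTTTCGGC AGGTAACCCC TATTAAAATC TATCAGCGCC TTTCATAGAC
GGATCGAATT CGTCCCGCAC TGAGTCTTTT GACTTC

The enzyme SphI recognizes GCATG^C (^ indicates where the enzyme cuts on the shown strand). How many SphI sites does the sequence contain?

GCATGC occurs starting at positions 22, 43, 81.
SphI cuts at 3 sites.

3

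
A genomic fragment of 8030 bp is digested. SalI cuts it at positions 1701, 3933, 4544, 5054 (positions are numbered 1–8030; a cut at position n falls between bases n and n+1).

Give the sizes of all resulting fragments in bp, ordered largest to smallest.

2976, 2232, 1701, 611, 510 bp

Linear molecule, 4 cuts → 5 fragments:
  1701 − 0 = 1701 bp
  3933 − 1701 = 2232 bp
  4544 − 3933 = 611 bp
  5054 − 4544 = 510 bp
  8030 − 5054 = 2976 bp
Sorted largest to smallest: 2976, 2232, 1701, 611, 510 bp.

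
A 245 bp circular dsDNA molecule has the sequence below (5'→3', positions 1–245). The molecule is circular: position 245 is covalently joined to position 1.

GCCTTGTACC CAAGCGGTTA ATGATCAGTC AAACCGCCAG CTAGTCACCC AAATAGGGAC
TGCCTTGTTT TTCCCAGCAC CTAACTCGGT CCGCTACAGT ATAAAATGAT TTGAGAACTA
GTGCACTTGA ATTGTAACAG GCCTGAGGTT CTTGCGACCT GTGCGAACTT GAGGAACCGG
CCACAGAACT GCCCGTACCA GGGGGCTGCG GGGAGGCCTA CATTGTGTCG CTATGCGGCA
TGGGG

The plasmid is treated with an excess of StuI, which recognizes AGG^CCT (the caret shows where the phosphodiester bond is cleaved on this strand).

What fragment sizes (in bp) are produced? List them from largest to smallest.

StuI sites (AGGCCT) start at positions 139, 214.
StuI cuts after base 3 of each site, so after positions 141, 216.
Circular molecule, 2 cuts → 2 fragments:
  142–216 → 75 bp
  217–245 then 1–141 → 29 + 141 = 170 bp
Sorted largest to smallest: 170, 75 bp.

170, 75 bp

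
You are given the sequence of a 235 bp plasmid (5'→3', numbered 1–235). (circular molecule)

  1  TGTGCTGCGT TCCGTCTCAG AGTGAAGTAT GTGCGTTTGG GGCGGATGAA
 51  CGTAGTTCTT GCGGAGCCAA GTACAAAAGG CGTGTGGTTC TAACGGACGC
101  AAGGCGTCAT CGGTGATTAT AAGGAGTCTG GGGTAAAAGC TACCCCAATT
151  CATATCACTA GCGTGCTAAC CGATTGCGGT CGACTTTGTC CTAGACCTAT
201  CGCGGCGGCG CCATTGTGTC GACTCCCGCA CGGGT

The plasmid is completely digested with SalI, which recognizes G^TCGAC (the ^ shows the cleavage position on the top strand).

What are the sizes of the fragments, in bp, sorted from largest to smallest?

SalI sites (GTCGAC) start at positions 179, 218.
SalI cuts after the first base of each site, so after positions 179, 218.
Circular molecule, 2 cuts → 2 fragments:
  180–218 → 39 bp
  219–235 then 1–179 → 17 + 179 = 196 bp
Sorted largest to smallest: 196, 39 bp.

196, 39 bp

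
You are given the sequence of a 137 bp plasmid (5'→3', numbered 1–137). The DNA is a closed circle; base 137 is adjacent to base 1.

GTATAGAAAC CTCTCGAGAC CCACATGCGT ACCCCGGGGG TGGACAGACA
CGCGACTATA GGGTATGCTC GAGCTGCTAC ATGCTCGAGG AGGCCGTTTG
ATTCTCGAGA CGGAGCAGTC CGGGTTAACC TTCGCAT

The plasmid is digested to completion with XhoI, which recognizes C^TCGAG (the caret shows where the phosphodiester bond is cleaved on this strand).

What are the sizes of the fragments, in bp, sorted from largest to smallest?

55, 46, 20, 16 bp

XhoI sites (CTCGAG) start at positions 13, 68, 84, 104.
XhoI cuts after the first base of each site, so after positions 13, 68, 84, 104.
Circular molecule, 4 cuts → 4 fragments:
  14–68 → 55 bp
  69–84 → 16 bp
  85–104 → 20 bp
  105–137 then 1–13 → 33 + 13 = 46 bp
Sorted largest to smallest: 55, 46, 20, 16 bp.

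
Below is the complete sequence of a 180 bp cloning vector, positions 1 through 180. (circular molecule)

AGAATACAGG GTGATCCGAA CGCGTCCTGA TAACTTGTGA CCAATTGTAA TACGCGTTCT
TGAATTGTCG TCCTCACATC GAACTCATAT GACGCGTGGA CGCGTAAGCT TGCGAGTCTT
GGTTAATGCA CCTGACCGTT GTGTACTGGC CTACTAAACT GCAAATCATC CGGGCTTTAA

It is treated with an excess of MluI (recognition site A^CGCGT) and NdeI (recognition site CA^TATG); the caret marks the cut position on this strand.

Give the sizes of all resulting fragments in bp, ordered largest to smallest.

MluI sites (ACGCGT) start at positions 20, 52, 92, 100.
MluI cuts after the first base of each site, so after positions 20, 52, 92, 100.
The NdeI site (CATATG) starts at position 86.
NdeI cuts after base 2 of each site, so after position 87.
Combined cut positions: 20, 52, 87, 92, 100.
Circular molecule, 5 cuts → 5 fragments:
  21–52 → 32 bp
  53–87 → 35 bp
  88–92 → 5 bp
  93–100 → 8 bp
  101–180 then 1–20 → 80 + 20 = 100 bp
Sorted largest to smallest: 100, 35, 32, 8, 5 bp.

100, 35, 32, 8, 5 bp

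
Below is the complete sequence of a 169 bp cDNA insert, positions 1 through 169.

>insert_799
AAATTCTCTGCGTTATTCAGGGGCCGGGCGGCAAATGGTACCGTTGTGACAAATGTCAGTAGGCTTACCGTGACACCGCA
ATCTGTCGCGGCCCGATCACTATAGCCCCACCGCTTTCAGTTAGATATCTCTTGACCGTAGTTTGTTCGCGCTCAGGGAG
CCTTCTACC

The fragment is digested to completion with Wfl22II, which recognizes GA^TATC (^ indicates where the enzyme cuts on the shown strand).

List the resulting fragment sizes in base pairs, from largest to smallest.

The Wfl22II site (GATATC) starts at position 124.
Wfl22II cuts after base 2 of each site, so after position 125.
Linear molecule, 1 cut → 2 fragments:
  1–125 → 125 bp
  126–169 → 44 bp
Sorted largest to smallest: 125, 44 bp.

125, 44 bp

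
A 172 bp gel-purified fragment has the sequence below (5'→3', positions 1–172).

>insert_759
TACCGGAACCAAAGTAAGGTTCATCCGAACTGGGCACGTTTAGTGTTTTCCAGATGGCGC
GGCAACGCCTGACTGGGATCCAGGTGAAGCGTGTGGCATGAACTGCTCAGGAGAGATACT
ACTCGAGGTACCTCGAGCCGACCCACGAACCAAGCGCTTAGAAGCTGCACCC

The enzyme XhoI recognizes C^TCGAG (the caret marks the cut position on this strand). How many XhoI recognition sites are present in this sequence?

CTCGAG occurs starting at positions 122, 132.
XhoI cuts at 2 sites.

2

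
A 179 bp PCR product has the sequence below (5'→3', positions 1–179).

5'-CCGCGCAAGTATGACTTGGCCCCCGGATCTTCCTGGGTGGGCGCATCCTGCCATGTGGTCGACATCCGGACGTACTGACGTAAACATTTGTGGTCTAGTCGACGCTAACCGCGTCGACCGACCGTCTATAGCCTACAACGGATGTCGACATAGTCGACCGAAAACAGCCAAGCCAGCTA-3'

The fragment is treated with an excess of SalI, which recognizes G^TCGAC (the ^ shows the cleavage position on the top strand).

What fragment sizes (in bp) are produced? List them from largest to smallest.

SalI sites (GTCGAC) start at positions 58, 98, 113, 144, 153.
SalI cuts after the first base of each site, so after positions 58, 98, 113, 144, 153.
Linear molecule, 5 cuts → 6 fragments:
  1–58 → 58 bp
  59–98 → 40 bp
  99–113 → 15 bp
  114–144 → 31 bp
  145–153 → 9 bp
  154–179 → 26 bp
Sorted largest to smallest: 58, 40, 31, 26, 15, 9 bp.

58, 40, 31, 26, 15, 9 bp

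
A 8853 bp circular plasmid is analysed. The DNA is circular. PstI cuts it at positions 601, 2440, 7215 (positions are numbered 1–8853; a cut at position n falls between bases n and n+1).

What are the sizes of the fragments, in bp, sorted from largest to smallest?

Circular molecule, 3 cuts → 3 fragments:
  2440 − 601 = 1839 bp
  7215 − 2440 = 4775 bp
  wrap: 8853 − 7215 + 601 = 2239 bp
Sorted largest to smallest: 4775, 2239, 1839 bp.

4775, 2239, 1839 bp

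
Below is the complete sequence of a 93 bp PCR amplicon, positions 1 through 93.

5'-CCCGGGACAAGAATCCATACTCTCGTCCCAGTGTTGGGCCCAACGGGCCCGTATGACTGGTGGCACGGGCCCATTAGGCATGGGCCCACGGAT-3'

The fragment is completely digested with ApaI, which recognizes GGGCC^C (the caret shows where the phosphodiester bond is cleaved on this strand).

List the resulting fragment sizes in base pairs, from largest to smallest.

ApaI sites (GGGCCC) start at positions 36, 45, 67, 82.
ApaI cuts after base 5 of each site (before the last base), so after positions 40, 49, 71, 86.
Linear molecule, 4 cuts → 5 fragments:
  1–40 → 40 bp
  41–49 → 9 bp
  50–71 → 22 bp
  72–86 → 15 bp
  87–93 → 7 bp
Sorted largest to smallest: 40, 22, 15, 9, 7 bp.

40, 22, 15, 9, 7 bp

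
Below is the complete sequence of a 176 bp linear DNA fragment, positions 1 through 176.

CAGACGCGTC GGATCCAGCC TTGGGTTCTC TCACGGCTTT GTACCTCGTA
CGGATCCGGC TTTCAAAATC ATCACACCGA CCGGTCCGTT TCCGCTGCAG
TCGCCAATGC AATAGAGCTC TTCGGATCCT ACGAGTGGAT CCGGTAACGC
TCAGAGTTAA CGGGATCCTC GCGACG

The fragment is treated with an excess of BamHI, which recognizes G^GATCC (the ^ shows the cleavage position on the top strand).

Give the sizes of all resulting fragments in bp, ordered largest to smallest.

BamHI sites (GGATCC) start at positions 11, 52, 124, 137, 163.
BamHI cuts after the first base of each site, so after positions 11, 52, 124, 137, 163.
Linear molecule, 5 cuts → 6 fragments:
  1–11 → 11 bp
  12–52 → 41 bp
  53–124 → 72 bp
  125–137 → 13 bp
  138–163 → 26 bp
  164–176 → 13 bp
Sorted largest to smallest: 72, 41, 26, 13, 13, 11 bp.

72, 41, 26, 13, 13, 11 bp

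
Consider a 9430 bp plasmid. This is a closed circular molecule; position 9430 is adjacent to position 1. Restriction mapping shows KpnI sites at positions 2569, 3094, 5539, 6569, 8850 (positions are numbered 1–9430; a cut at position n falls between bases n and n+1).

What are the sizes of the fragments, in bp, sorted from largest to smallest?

Circular molecule, 5 cuts → 5 fragments:
  3094 − 2569 = 525 bp
  5539 − 3094 = 2445 bp
  6569 − 5539 = 1030 bp
  8850 − 6569 = 2281 bp
  wrap: 9430 − 8850 + 2569 = 3149 bp
Sorted largest to smallest: 3149, 2445, 2281, 1030, 525 bp.

3149, 2445, 2281, 1030, 525 bp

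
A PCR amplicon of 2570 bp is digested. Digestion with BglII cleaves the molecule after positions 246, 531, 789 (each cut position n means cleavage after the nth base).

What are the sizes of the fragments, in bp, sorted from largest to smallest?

Linear molecule, 3 cuts → 4 fragments:
  246 − 0 = 246 bp
  531 − 246 = 285 bp
  789 − 531 = 258 bp
  2570 − 789 = 1781 bp
Sorted largest to smallest: 1781, 285, 258, 246 bp.

1781, 285, 258, 246 bp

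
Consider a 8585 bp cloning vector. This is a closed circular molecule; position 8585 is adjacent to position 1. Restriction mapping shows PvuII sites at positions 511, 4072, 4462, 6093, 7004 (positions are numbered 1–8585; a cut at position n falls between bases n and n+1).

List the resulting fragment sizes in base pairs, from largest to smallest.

3561, 2092, 1631, 911, 390 bp

Circular molecule, 5 cuts → 5 fragments:
  4072 − 511 = 3561 bp
  4462 − 4072 = 390 bp
  6093 − 4462 = 1631 bp
  7004 − 6093 = 911 bp
  wrap: 8585 − 7004 + 511 = 2092 bp
Sorted largest to smallest: 3561, 2092, 1631, 911, 390 bp.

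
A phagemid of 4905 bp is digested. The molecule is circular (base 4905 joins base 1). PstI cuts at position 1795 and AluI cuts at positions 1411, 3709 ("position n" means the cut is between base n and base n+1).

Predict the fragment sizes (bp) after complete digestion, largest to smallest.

Combined cut positions (sorted): 1411, 1795, 3709.
Circular molecule, 3 cuts → 3 fragments:
  1795 − 1411 = 384 bp
  3709 − 1795 = 1914 bp
  wrap: 4905 − 3709 + 1411 = 2607 bp
Sorted largest to smallest: 2607, 1914, 384 bp.

2607, 1914, 384 bp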